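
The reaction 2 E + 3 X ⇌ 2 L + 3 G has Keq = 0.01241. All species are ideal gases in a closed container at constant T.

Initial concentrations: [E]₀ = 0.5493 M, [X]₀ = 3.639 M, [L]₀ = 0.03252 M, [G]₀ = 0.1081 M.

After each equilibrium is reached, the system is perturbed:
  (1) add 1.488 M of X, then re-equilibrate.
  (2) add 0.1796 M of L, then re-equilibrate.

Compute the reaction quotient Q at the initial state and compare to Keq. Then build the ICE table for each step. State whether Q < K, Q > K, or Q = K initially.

Q₀ = 9.1878e-08; Q < K (proceeds forward)

Q₀ = 9.1878e-08 vs Keq = 0.01241 ⇒ Q<K, forward
Step 1:
                    E           X           L           G
  init         0.5493       3.639     0.03252      0.1081
  Δ           -0.3112     -0.4668      0.3112      0.4668
  eq           0.2381       3.172      0.3437      0.5749
  solve Keq expr → x = 0.1556; check Q = 0.01241
Then add 1.488 M of X.
Step 2:
                    E           X           L           G
  init         0.2381        4.66      0.3437      0.5749
  Δ          -0.04976    -0.07464     0.04976     0.07464
  eq           0.1883       4.586      0.3935      0.6496
  solve Keq expr → x = 0.02488; check Q = 0.01241
Then add 0.1796 M of L.
Step 3:
                    E           X           L           G
  init         0.1883       4.586      0.5731      0.6496
  Δ           0.03491     0.05236    -0.03491    -0.05236
  eq           0.2232       4.638      0.5382      0.5972
  solve Keq expr → x = -0.01745; check Q = 0.01241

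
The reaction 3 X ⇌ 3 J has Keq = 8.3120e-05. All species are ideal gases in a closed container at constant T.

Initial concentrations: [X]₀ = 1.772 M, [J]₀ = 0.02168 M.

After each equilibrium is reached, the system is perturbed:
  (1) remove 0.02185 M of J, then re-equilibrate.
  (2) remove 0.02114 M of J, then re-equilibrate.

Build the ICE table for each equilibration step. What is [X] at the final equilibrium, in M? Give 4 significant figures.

Q₀ = 1.8314e-06 vs Keq = 8.3120e-05 ⇒ Q<K, forward
Step 1:
                    X           J
  I             1.772     0.02168
  C          -0.05333     0.05333
  E             1.719     0.07501
  solve Keq expr → x = 0.01778; check Q = 8.3120e-05
Then remove 0.02185 M of J.
Step 2:
                    X           J
  I             1.719     0.05316
  C          -0.02094     0.02094
  E             1.698     0.07409
  solve Keq expr → x = 0.006979; check Q = 8.3120e-05
Then remove 0.02114 M of J.
Step 3:
                    X           J
  I             1.698     0.05295
  C          -0.02026     0.02026
  E             1.677     0.07321
  solve Keq expr → x = 0.006752; check Q = 8.3120e-05

[X]_eq = 1.677 M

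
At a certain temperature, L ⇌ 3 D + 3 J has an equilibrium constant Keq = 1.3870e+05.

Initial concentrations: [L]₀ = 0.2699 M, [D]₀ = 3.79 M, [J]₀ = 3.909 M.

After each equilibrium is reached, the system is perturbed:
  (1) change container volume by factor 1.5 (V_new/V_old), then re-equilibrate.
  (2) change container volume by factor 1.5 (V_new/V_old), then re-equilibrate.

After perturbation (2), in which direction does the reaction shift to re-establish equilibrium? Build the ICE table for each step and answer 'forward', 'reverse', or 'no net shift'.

Direction: forward

Q₀ = 1.2048e+04 vs Keq = 1.3870e+05 ⇒ Q<K, forward
Step 1:
                   L          D          J
  init        0.2699       3.79      3.909
  Δ          -0.2114     0.6341     0.6341
  eq         0.05854      4.424      4.543
  solve Keq expr → x = 0.2114; check Q = 1.3870e+05
Then change container volume by factor 1.5 (V_new/V_old).
Step 2:
                   L          D          J
  init       0.03903      2.949      3.029
  Δ         -0.03278    0.09835    0.09835
  eq        0.006241      3.048      3.127
  solve Keq expr → x = 0.03278; check Q = 1.3870e+05
Then change container volume by factor 1.5 (V_new/V_old).
Step 3:
                   L          D          J
  init      0.004161      2.032      2.085
  Δ        -0.003595    0.01079    0.01079
  eq      5.6539e-04      2.043      2.096
  solve Keq expr → x = 0.003595; check Q = 1.3870e+05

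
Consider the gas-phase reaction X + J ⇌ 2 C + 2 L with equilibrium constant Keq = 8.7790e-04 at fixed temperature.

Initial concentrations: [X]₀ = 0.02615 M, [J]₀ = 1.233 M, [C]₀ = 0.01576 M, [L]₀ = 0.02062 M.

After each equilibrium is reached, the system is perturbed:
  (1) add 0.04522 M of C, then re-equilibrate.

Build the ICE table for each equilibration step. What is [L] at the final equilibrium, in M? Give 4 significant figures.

[L]_eq = 0.04513 M

Q₀ = 3.2753e-06 vs Keq = 8.7790e-04 ⇒ Q<K, forward
Step 1:
                    X           J           C           L
  init        0.02615       1.233     0.01576     0.02062
  Δ          -0.01804    -0.01804     0.03609     0.03609
  eq         0.008105       1.215     0.05185     0.05671
  solve Keq expr → x = 0.01804; check Q = 8.7790e-04
Then add 0.04522 M of C.
Step 2:
                    X           J           C           L
  init       0.008105       1.215     0.09707     0.05671
  Δ          0.005788    0.005788    -0.01158    -0.01158
  eq          0.01389       1.221     0.08549     0.04513
  solve Keq expr → x = -0.005788; check Q = 8.7790e-04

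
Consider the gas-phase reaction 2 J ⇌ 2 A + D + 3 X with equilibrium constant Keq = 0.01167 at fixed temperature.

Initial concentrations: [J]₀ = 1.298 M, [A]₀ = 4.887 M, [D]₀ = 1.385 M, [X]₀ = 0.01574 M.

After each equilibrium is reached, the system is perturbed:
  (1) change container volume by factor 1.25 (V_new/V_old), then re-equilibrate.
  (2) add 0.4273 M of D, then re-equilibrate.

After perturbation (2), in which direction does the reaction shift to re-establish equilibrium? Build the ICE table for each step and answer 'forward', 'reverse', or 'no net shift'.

Q₀ = 7.6560e-05 vs Keq = 0.01167 ⇒ Q<K, forward
Step 1:
                    J           A           D           X
  I             1.298       4.887       1.385     0.01574
  C          -0.04369     0.04369     0.02184     0.06553
  E             1.254       4.931       1.407     0.08127
  solve Keq expr → x = 0.02184; check Q = 0.01167
Then change container volume by factor 1.25 (V_new/V_old).
Step 2:
                    J           A           D           X
  I             1.003       3.945       1.125     0.06502
  C          -0.01421     0.01421    0.007104     0.02131
  E            0.9892       3.959       1.133     0.08633
  solve Keq expr → x = 0.007104; check Q = 0.01167
Then add 0.4273 M of D.
Step 3:
                    J           A           D           X
  I            0.9892       3.959        1.56     0.08633
  C          0.005552   -0.005552   -0.002776   -0.008328
  E            0.9948       3.953       1.557       0.078
  solve Keq expr → x = -0.002776; check Q = 0.01167

Direction: reverse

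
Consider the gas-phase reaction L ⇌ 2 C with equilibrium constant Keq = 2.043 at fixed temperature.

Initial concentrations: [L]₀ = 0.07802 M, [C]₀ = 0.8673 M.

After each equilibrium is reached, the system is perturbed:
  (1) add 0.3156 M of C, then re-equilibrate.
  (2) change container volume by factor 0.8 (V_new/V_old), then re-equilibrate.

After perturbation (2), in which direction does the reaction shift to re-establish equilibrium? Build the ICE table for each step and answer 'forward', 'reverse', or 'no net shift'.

Q₀ = 9.641 vs Keq = 2.043 ⇒ Q>K, reverse
Step 1:
                  L         C
  init      0.07802    0.8673
  Δ          0.1176   -0.2352
  eq         0.1956    0.6321
  solve Keq expr → x = -0.1176; check Q = 2.043
Then add 0.3156 M of C.
Step 2:
                  L         C
  init       0.1956    0.9477
  Δ         0.09117   -0.1823
  eq         0.2868    0.7654
  solve Keq expr → x = -0.09117; check Q = 2.043
Then change container volume by factor 0.8 (V_new/V_old).
Step 3:
                  L         C
  init       0.3585    0.9568
  Δ         0.03188  -0.06376
  eq         0.3903     0.893
  solve Keq expr → x = -0.03188; check Q = 2.043

Direction: reverse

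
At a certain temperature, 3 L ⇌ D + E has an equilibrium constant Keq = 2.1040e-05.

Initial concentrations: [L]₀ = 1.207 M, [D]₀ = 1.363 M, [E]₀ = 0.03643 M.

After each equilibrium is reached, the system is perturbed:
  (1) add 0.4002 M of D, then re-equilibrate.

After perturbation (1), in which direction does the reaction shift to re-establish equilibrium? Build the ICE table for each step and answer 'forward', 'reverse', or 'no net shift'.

Direction: reverse

Q₀ = 0.02824 vs Keq = 2.1040e-05 ⇒ Q>K, reverse
Step 1:
                   L          D          E
  init         1.207      1.363    0.03643
  Δ           0.1092   -0.03639   -0.03639
  eq           1.316      1.327 3.6162e-05
  solve Keq expr → x = -0.03639; check Q = 2.1040e-05
Then add 0.4002 M of D.
Step 2:
                   L          D          E
  init         1.316      1.727 3.6162e-05
  Δ       2.5137e-05 -8.3791e-06 -8.3791e-06
  eq           1.316      1.727 2.7783e-05
  solve Keq expr → x = -8.3791e-06; check Q = 2.1040e-05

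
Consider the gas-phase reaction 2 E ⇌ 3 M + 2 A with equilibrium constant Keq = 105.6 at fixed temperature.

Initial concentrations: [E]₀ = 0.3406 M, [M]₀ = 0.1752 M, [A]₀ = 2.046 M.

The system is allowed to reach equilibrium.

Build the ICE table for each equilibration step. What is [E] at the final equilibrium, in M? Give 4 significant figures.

[E]_eq = 0.09101 M

Q₀ = 0.1941 vs Keq = 105.6 ⇒ Q<K, forward
Step 1:
                   E          M          A
  I           0.3406     0.1752      2.046
  C          -0.2496     0.3744     0.2496
  E          0.09101     0.5496      2.296
  solve Keq expr → x = 0.1248; check Q = 105.6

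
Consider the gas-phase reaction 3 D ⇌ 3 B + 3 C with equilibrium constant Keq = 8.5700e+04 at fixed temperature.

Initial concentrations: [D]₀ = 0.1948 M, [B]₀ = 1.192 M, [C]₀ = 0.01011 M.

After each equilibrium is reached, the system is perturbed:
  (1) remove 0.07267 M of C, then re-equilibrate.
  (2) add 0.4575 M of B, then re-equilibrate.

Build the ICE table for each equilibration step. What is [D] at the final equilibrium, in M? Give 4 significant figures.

Q₀ = 2.3676e-04 vs Keq = 8.5700e+04 ⇒ Q<K, forward
Step 1:
                   D          B          C
  init        0.1948      1.192    0.01011
  Δ          -0.1886     0.1886     0.1886
  eq        0.006222      1.381     0.1987
  solve Keq expr → x = 0.06286; check Q = 8.5700e+04
Then remove 0.07267 M of C.
Step 2:
                   D          B          C
  init      0.006222      1.381      0.126
  Δ          -0.0022     0.0022     0.0022
  eq        0.004021      1.383     0.1282
  solve Keq expr → x = 7.3342e-04; check Q = 8.5700e+04
Then add 0.4575 M of B.
Step 3:
                   D          B          C
  init      0.004021       1.84     0.1282
  Δ         0.001274  -0.001274  -0.001274
  eq        0.005295      1.839     0.1269
  solve Keq expr → x = -4.2456e-04; check Q = 8.5700e+04

[D]_eq = 0.005295 M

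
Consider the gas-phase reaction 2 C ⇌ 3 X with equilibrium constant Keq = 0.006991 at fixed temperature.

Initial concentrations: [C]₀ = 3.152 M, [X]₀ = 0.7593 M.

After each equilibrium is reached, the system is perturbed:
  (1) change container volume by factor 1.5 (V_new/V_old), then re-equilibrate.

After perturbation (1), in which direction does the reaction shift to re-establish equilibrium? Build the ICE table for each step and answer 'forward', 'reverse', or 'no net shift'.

Q₀ = 0.04406 vs Keq = 0.006991 ⇒ Q>K, reverse
Step 1:
                    C           X
  init          3.152      0.7593
  Δ            0.2196     -0.3294
  eq            3.372      0.4299
  solve Keq expr → x = -0.1098; check Q = 0.006991
Then change container volume by factor 1.5 (V_new/V_old).
Step 2:
                    C           X
  init          2.248      0.2866
  Δ          -0.02596     0.03895
  eq            2.222      0.3256
  solve Keq expr → x = 0.01298; check Q = 0.006991

Direction: forward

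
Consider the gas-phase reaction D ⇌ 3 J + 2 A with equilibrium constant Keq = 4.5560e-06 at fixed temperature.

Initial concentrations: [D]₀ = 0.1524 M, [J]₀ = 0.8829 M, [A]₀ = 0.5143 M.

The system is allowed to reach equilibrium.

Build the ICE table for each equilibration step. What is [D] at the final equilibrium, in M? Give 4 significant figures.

Q₀ = 1.194 vs Keq = 4.5560e-06 ⇒ Q>K, reverse
Step 1:
                   D          J          A
  Initial     0.1524     0.8829     0.5143
  Change      0.2452    -0.7357    -0.4905
  Equil       0.3976     0.1472    0.02383
  solve Keq expr → x = -0.2452; check Q = 4.5560e-06

[D]_eq = 0.3976 M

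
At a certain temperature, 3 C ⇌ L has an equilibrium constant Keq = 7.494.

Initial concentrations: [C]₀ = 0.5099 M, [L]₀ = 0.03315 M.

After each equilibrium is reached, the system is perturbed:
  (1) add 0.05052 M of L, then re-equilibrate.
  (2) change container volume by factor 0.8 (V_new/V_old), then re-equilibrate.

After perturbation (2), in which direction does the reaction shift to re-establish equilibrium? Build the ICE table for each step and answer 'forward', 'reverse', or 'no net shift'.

Q₀ = 0.2501 vs Keq = 7.494 ⇒ Q<K, forward
Step 1:
                   C          L
  init        0.5099    0.03315
  Δ          -0.2584    0.08612
  eq          0.2515     0.1193
  solve Keq expr → x = 0.08612; check Q = 7.494
Then add 0.05052 M of L.
Step 2:
                   C          L
  init        0.2515     0.1698
  Δ          0.02644  -0.008814
  eq           0.278      0.161
  solve Keq expr → x = -0.008814; check Q = 7.494
Then change container volume by factor 0.8 (V_new/V_old).
Step 3:
                   C          L
  init        0.3475     0.2012
  Δ         -0.04134    0.01378
  eq          0.3061      0.215
  solve Keq expr → x = 0.01378; check Q = 7.494

Direction: forward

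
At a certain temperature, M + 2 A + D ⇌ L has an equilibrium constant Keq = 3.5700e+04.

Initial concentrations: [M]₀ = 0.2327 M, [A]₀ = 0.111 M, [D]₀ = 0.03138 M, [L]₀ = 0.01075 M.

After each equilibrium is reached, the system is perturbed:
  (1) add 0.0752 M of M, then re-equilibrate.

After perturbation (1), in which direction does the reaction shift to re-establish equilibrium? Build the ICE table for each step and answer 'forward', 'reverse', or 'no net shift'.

Q₀ = 119.5 vs Keq = 3.5700e+04 ⇒ Q<K, forward
Step 1:
                  M         A         D         L
  Initial    0.2327     0.111   0.03138   0.01075
  Change   -0.02936  -0.05872  -0.02936   0.02936
  Equil      0.2033   0.05228  0.002021   0.04011
  solve Keq expr → x = 0.02936; check Q = 3.5700e+04
Then add 0.0752 M of M.
Step 2:
                  M         A         D         L
  Initial    0.2785   0.05228  0.002021   0.04011
  Change  -4.7054e-04 -9.4109e-04 -4.7054e-04 4.7054e-04
  Equil      0.2781   0.05134  0.001551   0.04058
  solve Keq expr → x = 4.7054e-04; check Q = 3.5700e+04

Direction: forward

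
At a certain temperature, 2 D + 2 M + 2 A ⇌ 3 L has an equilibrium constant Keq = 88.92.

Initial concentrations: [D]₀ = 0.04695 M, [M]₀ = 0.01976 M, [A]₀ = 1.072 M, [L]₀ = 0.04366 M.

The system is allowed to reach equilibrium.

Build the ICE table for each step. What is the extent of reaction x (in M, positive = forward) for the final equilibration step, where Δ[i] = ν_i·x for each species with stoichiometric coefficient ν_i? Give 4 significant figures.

x = 1.1088e-04 M

Q₀ = 84.14 vs Keq = 88.92 ⇒ Q<K, forward
Step 1:
                  D         M         A         L
  Initial   0.04695   0.01976     1.072   0.04366
  Change  -2.2175e-04 -2.2175e-04 -2.2175e-04 3.3263e-04
  Equil     0.04673   0.01954     1.072   0.04399
  solve Keq expr → x = 1.1088e-04; check Q = 88.92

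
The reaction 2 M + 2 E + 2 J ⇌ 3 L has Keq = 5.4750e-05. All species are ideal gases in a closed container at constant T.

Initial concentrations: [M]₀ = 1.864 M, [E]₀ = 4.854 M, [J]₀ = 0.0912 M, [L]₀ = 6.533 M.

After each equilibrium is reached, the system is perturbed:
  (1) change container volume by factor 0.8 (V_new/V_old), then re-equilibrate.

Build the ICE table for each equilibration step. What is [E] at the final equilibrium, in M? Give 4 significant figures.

Q₀ = 409.5 vs Keq = 5.4750e-05 ⇒ Q>K, reverse
Step 1:
                   M          E          J          L
  Initial      1.864      4.854     0.0912      6.533
  Change       3.582      3.582      3.582     -5.373
  Equil        5.446      8.436      3.673       1.16
  solve Keq expr → x = -1.791; check Q = 5.4750e-05
Then change container volume by factor 0.8 (V_new/V_old).
Step 2:
                   M          E          J          L
  Initial      6.808      10.55      4.592       1.45
  Change     -0.1769    -0.1769    -0.1769     0.2654
  Equil        6.631      10.37      4.415      1.715
  solve Keq expr → x = 0.08846; check Q = 5.4750e-05

[E]_eq = 10.37 M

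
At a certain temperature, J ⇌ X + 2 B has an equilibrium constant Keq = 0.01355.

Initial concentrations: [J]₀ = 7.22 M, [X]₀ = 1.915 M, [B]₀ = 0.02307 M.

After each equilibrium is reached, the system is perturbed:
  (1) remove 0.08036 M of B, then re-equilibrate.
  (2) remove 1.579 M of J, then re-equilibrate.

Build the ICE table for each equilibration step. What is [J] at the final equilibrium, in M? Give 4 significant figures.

Q₀ = 1.4116e-04 vs Keq = 0.01355 ⇒ Q<K, forward
Step 1:
                  J         X         B
  Initial      7.22     1.915   0.02307
  Change   -0.09794   0.09794    0.1959
  Equil       7.122     2.013     0.219
  solve Keq expr → x = 0.09794; check Q = 0.01355
Then remove 0.08036 M of B.
Step 2:
                  J         X         B
  Initial     7.122     2.013    0.1386
  Change   -0.03884   0.03884   0.07769
  Equil       7.083     2.052    0.2163
  solve Keq expr → x = 0.03884; check Q = 0.01355
Then remove 1.579 M of J.
Step 3:
                  J         X         B
  Initial     5.504     2.052    0.2163
  Change    0.01241  -0.01241  -0.02483
  Equil       5.517     2.039    0.1915
  solve Keq expr → x = -0.01241; check Q = 0.01355

[J]_eq = 5.517 M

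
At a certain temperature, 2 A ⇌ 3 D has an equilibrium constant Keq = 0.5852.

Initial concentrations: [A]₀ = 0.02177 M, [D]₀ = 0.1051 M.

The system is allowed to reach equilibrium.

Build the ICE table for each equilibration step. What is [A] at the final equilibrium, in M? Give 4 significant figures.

[A]_eq = 0.03368 M

Q₀ = 2.45 vs Keq = 0.5852 ⇒ Q>K, reverse
Step 1:
                  A         D
  Initial   0.02177    0.1051
  Change    0.01191  -0.01787
  Equil     0.03368   0.08723
  solve Keq expr → x = -0.005955; check Q = 0.5852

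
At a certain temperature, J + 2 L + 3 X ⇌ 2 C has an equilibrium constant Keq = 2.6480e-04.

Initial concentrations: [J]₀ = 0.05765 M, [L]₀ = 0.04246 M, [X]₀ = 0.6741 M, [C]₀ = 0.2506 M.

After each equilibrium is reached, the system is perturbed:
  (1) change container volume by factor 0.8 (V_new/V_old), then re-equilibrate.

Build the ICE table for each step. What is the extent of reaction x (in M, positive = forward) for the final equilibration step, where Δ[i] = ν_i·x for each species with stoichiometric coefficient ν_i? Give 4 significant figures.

Q₀ = 1973 vs Keq = 2.6480e-04 ⇒ Q>K, reverse
Step 1:
                   J          L          X          C
  Initial    0.05765    0.04246     0.6741     0.2506
  Change      0.1242     0.2484     0.3727    -0.2484
  Equil       0.1819     0.2909      1.047   0.002162
  solve Keq expr → x = -0.1242; check Q = 2.6480e-04
Then change container volume by factor 0.8 (V_new/V_old).
Step 2:
                   J          L          X          C
  Initial     0.2273     0.3636      1.308   0.002702
  Change  -7.4264e-04  -0.001485  -0.002228   0.001485
  Equil       0.2266     0.3621      1.306   0.004188
  solve Keq expr → x = 7.4264e-04; check Q = 2.6480e-04

x = 7.4264e-04 M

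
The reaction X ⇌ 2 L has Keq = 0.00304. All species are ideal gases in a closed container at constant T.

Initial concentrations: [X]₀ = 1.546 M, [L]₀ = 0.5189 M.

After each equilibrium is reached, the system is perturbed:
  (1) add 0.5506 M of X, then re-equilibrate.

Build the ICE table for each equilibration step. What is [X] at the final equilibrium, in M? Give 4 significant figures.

Q₀ = 0.1742 vs Keq = 0.00304 ⇒ Q>K, reverse
Step 1:
                    X           L
  init          1.546      0.5189
  Δ            0.2228     -0.4456
  eq            1.769     0.07333
  solve Keq expr → x = -0.2228; check Q = 0.00304
Then add 0.5506 M of X.
Step 2:
                    X           L
  init          2.319     0.07333
  Δ         -0.005273     0.01055
  eq            2.314     0.08387
  solve Keq expr → x = 0.005273; check Q = 0.00304

[X]_eq = 2.314 M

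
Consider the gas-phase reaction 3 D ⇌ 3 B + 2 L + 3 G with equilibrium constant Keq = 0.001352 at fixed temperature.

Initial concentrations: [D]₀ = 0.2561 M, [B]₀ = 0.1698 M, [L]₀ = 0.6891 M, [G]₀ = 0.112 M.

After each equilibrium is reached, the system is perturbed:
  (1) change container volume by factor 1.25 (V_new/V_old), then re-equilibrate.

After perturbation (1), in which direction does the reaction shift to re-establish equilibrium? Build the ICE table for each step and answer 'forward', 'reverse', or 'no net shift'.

Direction: forward

Q₀ = 1.9445e-04 vs Keq = 0.001352 ⇒ Q<K, forward
Step 1:
                   D          B          L          G
  init        0.2561     0.1698     0.6891      0.112
  Δ         -0.03606    0.03606    0.02404    0.03606
  eq            0.22     0.2059     0.7131     0.1481
  solve Keq expr → x = 0.01202; check Q = 0.001352
Then change container volume by factor 1.25 (V_new/V_old).
Step 2:
                   D          B          L          G
  init         0.176     0.1647     0.5705     0.1185
  Δ         -0.01825    0.01825    0.01217    0.01825
  eq          0.1578     0.1829     0.5827     0.1367
  solve Keq expr → x = 0.006083; check Q = 0.001352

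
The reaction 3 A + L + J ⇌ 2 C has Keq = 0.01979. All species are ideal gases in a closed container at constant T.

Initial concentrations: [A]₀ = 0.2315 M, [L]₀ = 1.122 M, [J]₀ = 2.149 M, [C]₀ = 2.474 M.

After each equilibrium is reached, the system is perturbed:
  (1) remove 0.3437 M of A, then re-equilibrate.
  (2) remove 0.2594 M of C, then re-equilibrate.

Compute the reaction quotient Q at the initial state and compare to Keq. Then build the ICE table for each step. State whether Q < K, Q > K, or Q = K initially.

Q₀ = 204.6; Q > K (proceeds reverse)

Q₀ = 204.6 vs Keq = 0.01979 ⇒ Q>K, reverse
Step 1:
                    A           L           J           C
  Initial      0.2315       1.122       2.149       2.474
  Change        2.057      0.6857      0.6857      -1.371
  Equil         2.289       1.808       2.835       1.103
  solve Keq expr → x = -0.6857; check Q = 0.01979
Then remove 0.3437 M of A.
Step 2:
                    A           L           J           C
  Initial       1.945       1.808       2.835       1.103
  Change       0.1599     0.05331     0.05331     -0.1066
  Equil         2.105       1.861       2.888       0.996
  solve Keq expr → x = -0.05331; check Q = 0.01979
Then remove 0.2594 M of C.
Step 3:
                    A           L           J           C
  Initial       2.105       1.861       2.888      0.7366
  Change       -0.174    -0.05801    -0.05801       0.116
  Equil         1.931       1.803        2.83      0.8526
  solve Keq expr → x = 0.05801; check Q = 0.01979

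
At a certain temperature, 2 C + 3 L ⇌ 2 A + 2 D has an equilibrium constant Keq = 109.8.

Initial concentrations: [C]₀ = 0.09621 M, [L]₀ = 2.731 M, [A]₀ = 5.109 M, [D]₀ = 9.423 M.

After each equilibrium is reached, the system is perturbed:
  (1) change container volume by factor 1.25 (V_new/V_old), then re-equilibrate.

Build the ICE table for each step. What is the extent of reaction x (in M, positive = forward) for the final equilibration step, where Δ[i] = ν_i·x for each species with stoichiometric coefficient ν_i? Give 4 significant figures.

Q₀ = 1.2293e+04 vs Keq = 109.8 ⇒ Q>K, reverse
Step 1:
                    C           L           A           D
  Initial     0.09621       2.731       5.109       9.423
  Change       0.5051      0.7577     -0.5051     -0.5051
  Equil        0.6013       3.489       4.604       8.918
  solve Keq expr → x = -0.2526; check Q = 109.8
Then change container volume by factor 1.25 (V_new/V_old).
Step 2:
                    C           L           A           D
  Initial       0.481       2.791       3.683       7.134
  Change      0.03466     0.05198    -0.03466    -0.03466
  Equil        0.5157       2.843       3.648         7.1
  solve Keq expr → x = -0.01733; check Q = 109.8

x = -0.01733 M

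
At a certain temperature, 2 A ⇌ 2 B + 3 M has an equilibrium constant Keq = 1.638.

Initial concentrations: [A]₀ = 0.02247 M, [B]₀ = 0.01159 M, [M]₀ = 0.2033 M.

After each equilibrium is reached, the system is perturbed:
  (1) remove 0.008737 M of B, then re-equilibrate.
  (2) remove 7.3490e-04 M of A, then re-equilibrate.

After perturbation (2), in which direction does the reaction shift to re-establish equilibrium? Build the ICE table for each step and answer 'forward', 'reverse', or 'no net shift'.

Q₀ = 0.002235 vs Keq = 1.638 ⇒ Q<K, forward
Step 1:
                  A         B         M
  I         0.02247   0.01159    0.2033
  C        -0.01972   0.01972   0.02958
  E        0.002749   0.03131    0.2329
  solve Keq expr → x = 0.00986; check Q = 1.638
Then remove 0.008737 M of B.
Step 2:
                  A         B         M
  I        0.002749   0.02257    0.2329
  C       -6.9268e-04 6.9268e-04  0.001039
  E        0.002057   0.02327    0.2339
  solve Keq expr → x = 3.4634e-04; check Q = 1.638
Then remove 7.3490e-04 M of A.
Step 3:
                  A         B         M
  I        0.001322   0.02327    0.2339
  C       6.6351e-04 -6.6351e-04 -9.9526e-04
  E        0.001985    0.0226    0.2329
  solve Keq expr → x = -3.3175e-04; check Q = 1.638

Direction: reverse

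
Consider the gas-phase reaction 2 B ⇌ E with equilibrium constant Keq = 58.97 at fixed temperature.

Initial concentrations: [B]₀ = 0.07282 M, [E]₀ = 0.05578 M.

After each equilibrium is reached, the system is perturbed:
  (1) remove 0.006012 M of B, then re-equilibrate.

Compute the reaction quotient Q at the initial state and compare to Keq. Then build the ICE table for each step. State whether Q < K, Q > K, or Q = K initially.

Q₀ = 10.52; Q < K (proceeds forward)

Q₀ = 10.52 vs Keq = 58.97 ⇒ Q<K, forward
Step 1:
                  B         E
  I         0.07282   0.05578
  C        -0.03729   0.01865
  E         0.03553   0.07443
  solve Keq expr → x = 0.01865; check Q = 58.97
Then remove 0.006012 M of B.
Step 2:
                  B         E
  I         0.02951   0.07443
  C        0.005366 -0.002683
  E         0.03488   0.07174
  solve Keq expr → x = -0.002683; check Q = 58.97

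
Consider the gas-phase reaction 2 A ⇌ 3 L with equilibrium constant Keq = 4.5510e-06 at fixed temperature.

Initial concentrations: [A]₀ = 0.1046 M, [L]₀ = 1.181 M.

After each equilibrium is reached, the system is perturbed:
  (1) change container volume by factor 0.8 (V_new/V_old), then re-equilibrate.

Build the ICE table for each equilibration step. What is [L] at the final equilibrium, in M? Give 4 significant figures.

[L]_eq = 0.01769 M

Q₀ = 150.6 vs Keq = 4.5510e-06 ⇒ Q>K, reverse
Step 1:
                    A           L
  I            0.1046       1.181
  C            0.7772      -1.166
  E            0.8818     0.01524
  solve Keq expr → x = -0.3886; check Q = 4.5510e-06
Then change container volume by factor 0.8 (V_new/V_old).
Step 2:
                    A           L
  I             1.102     0.01905
  C        9.0383e-04   -0.001356
  E             1.103     0.01769
  solve Keq expr → x = -4.5191e-04; check Q = 4.5510e-06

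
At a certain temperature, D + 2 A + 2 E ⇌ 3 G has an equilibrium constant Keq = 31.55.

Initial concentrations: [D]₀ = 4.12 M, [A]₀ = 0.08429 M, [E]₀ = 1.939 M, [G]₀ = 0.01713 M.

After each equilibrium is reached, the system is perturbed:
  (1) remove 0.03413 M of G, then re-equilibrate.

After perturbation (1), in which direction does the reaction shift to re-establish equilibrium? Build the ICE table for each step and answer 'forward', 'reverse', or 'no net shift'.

Direction: forward

Q₀ = 4.5674e-05 vs Keq = 31.55 ⇒ Q<K, forward
Step 1:
                   D          A          E          G
  I             4.12    0.08429      1.939    0.01713
  C          -0.0409   -0.08181   -0.08181     0.1227
  E            4.079   0.002482      1.857     0.1398
  solve Keq expr → x = 0.0409; check Q = 31.55
Then remove 0.03413 M of G.
Step 2:
                   D          A          E          G
  I            4.079   0.002482      1.857     0.1057
  C       -4.1066e-04 -8.2132e-04 -8.2132e-04   0.001232
  E            4.079   0.001661      1.856     0.1069
  solve Keq expr → x = 4.1066e-04; check Q = 31.55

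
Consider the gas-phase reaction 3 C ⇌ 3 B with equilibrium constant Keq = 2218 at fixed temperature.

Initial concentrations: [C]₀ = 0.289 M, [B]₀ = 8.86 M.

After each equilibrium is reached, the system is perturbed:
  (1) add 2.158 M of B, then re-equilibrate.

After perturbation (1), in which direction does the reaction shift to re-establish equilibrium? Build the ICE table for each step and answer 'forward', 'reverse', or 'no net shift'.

Q₀ = 2.8814e+04 vs Keq = 2218 ⇒ Q>K, reverse
Step 1:
                  C         B
  init        0.289      8.86
  Δ          0.3626   -0.3626
  eq         0.6516     8.497
  solve Keq expr → x = -0.1209; check Q = 2218
Then add 2.158 M of B.
Step 2:
                  C         B
  init       0.6516     10.66
  Δ          0.1537   -0.1537
  eq         0.8053      10.5
  solve Keq expr → x = -0.05123; check Q = 2218

Direction: reverse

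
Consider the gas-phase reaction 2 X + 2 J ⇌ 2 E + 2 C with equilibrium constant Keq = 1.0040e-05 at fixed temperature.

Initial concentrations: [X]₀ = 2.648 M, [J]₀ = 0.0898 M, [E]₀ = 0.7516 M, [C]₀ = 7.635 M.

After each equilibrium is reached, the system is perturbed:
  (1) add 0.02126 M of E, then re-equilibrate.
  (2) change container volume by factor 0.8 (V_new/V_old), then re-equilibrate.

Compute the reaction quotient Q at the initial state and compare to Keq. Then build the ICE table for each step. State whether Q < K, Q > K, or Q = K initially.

Q₀ = 582.4 vs Keq = 1.0040e-05 ⇒ Q>K, reverse
Step 1:
                   X          J          E          C
  init         2.648     0.0898     0.7516      7.635
  Δ           0.7503     0.7503    -0.7503    -0.7503
  eq           3.398     0.8401   0.001314      6.885
  solve Keq expr → x = -0.3751; check Q = 1.0040e-05
Then add 0.02126 M of E.
Step 2:
                   X          J          E          C
  init         3.398     0.8401    0.02257      6.885
  Δ          0.02121    0.02121   -0.02121   -0.02121
  eq            3.42     0.8613    0.00136      6.863
  solve Keq expr → x = -0.01061; check Q = 1.0040e-05
Then change container volume by factor 0.8 (V_new/V_old).
Step 3:
                   X          J          E          C
  init         4.274      1.077     0.0017      8.579
  Δ                0          0          0          0
  eq           4.274      1.077     0.0017      8.579
  solve Keq expr → x = 0; check Q = 1.0040e-05

Q₀ = 582.4; Q > K (proceeds reverse)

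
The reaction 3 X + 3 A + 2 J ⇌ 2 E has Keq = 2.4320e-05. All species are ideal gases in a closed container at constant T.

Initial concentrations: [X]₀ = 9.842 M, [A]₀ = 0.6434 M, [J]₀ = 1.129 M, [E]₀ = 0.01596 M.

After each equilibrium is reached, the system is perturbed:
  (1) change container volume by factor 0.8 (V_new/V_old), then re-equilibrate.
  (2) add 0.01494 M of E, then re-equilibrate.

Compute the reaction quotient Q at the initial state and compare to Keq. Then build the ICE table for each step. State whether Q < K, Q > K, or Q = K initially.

Q₀ = 7.8702e-07; Q < K (proceeds forward)

Q₀ = 7.8702e-07 vs Keq = 2.4320e-05 ⇒ Q<K, forward
Step 1:
                   X          A          J          E
  init         9.842     0.6434      1.129    0.01596
  Δ         -0.07903   -0.07903   -0.05269    0.05269
  eq           9.763     0.5644      1.076    0.06865
  solve Keq expr → x = 0.02634; check Q = 2.4320e-05
Then change container volume by factor 0.8 (V_new/V_old).
Step 2:
                   X          A          J          E
  init          12.2     0.7055      1.345    0.08581
  Δ         -0.07432   -0.07432   -0.04955    0.04955
  eq           12.13     0.6311      1.296     0.1354
  solve Keq expr → x = 0.02477; check Q = 2.4320e-05
Then add 0.01494 M of E.
Step 3:
                   X          A          J          E
  init         12.13     0.6311      1.296     0.1503
  Δ          0.01384    0.01384   0.009227  -0.009227
  eq           12.14      0.645      1.305     0.1411
  solve Keq expr → x = -0.004613; check Q = 2.4320e-05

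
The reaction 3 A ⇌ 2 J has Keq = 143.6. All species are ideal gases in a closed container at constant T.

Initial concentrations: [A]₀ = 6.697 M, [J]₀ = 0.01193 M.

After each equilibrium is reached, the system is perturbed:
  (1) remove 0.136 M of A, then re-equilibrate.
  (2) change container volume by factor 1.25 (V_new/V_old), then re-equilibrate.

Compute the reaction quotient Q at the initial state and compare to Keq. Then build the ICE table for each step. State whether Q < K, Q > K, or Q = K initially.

Q₀ = 4.7385e-07; Q < K (proceeds forward)

Q₀ = 4.7385e-07 vs Keq = 143.6 ⇒ Q<K, forward
Step 1:
                  A         J
  init        6.697   0.01193
  Δ          -6.204     4.136
  eq          0.493     4.148
  solve Keq expr → x = 2.068; check Q = 143.6
Then remove 0.136 M of A.
Step 2:
                  A         J
  init        0.357     4.148
  Δ          0.1292   -0.0861
  eq         0.4861     4.062
  solve Keq expr → x = -0.04305; check Q = 143.6
Then change container volume by factor 1.25 (V_new/V_old).
Step 3:
                  A         J
  init       0.3889     3.249
  Δ          0.0284  -0.01893
  eq         0.4173     3.231
  solve Keq expr → x = -0.009467; check Q = 143.6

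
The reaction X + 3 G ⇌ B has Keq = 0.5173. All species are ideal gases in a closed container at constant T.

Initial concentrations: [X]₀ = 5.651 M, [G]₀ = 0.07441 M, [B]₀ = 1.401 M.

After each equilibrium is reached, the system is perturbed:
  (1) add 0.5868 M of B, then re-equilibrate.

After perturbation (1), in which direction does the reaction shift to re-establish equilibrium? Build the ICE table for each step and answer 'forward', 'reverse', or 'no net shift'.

Q₀ = 601.8 vs Keq = 0.5173 ⇒ Q>K, reverse
Step 1:
                  X         G         B
  I           5.651   0.07441     1.401
  C          0.2186    0.6558   -0.2186
  E            5.87    0.7302     1.182
  solve Keq expr → x = -0.2186; check Q = 0.5173
Then add 0.5868 M of B.
Step 2:
                  X         G         B
  I            5.87    0.7302     1.769
  C         0.03275   0.09826  -0.03275
  E           5.902    0.8285     1.736
  solve Keq expr → x = -0.03275; check Q = 0.5173

Direction: reverse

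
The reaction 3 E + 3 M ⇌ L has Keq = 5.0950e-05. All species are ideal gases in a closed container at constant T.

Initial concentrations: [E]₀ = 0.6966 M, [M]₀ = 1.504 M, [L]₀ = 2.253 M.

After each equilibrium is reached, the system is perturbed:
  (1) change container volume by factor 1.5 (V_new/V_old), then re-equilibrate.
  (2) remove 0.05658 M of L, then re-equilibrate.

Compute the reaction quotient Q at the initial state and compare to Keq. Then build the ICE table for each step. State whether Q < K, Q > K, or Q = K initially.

Q₀ = 1.959 vs Keq = 5.0950e-05 ⇒ Q>K, reverse
Step 1:
                   E          M          L
  I           0.6966      1.504      2.253
  C            4.028      4.028     -1.343
  E            4.725      5.532     0.9102
  solve Keq expr → x = -1.343; check Q = 5.0950e-05
Then change container volume by factor 1.5 (V_new/V_old).
Step 2:
                   E          M          L
  I             3.15      3.688     0.6068
  C           0.8742     0.8742    -0.2914
  E            4.024      4.563     0.3154
  solve Keq expr → x = -0.2914; check Q = 5.0950e-05
Then remove 0.05658 M of L.
Step 3:
                   E          M          L
  I            4.024      4.563     0.2588
  C         -0.07475   -0.07475    0.02492
  E             3.95      4.488     0.2837
  solve Keq expr → x = 0.02492; check Q = 5.0950e-05

Q₀ = 1.959; Q > K (proceeds reverse)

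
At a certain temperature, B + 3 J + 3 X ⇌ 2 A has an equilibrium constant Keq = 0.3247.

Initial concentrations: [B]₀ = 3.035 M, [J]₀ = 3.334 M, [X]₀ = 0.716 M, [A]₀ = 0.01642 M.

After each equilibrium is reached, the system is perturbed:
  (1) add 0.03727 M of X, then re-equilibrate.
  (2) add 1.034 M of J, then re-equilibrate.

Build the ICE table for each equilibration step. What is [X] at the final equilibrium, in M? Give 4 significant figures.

Q₀ = 6.5306e-06 vs Keq = 0.3247 ⇒ Q<K, forward
Step 1:
                   B          J          X          A
  Initial      3.035      3.334      0.716    0.01642
  Change     -0.1761    -0.5282    -0.5282     0.3521
  Equil        2.859      2.806     0.1878     0.3685
  solve Keq expr → x = 0.1761; check Q = 0.3247
Then add 0.03727 M of X.
Step 2:
                   B          J          X          A
  Initial      2.859      2.806     0.2251     0.3685
  Change   -0.009541   -0.02862   -0.02862    0.01908
  Equil        2.849      2.777     0.1965     0.3876
  solve Keq expr → x = 0.009541; check Q = 0.3247
Then add 1.034 M of J.
Step 3:
                   B          J          X          A
  Initial      2.849      3.811     0.1965     0.3876
  Change    -0.01471   -0.04412   -0.04412    0.02942
  Equil        2.835      3.767     0.1523      0.417
  solve Keq expr → x = 0.01471; check Q = 0.3247

[X]_eq = 0.1523 M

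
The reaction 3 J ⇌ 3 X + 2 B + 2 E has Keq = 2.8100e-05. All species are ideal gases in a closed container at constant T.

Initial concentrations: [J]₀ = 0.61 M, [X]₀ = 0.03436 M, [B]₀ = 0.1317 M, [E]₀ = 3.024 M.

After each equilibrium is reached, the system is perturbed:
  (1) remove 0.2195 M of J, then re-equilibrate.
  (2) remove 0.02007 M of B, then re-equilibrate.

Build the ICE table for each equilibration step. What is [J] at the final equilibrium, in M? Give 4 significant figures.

[J]_eq = 0.3989 M

Q₀ = 2.8347e-05 vs Keq = 2.8100e-05 ⇒ Q>K, reverse
Step 1:
                   J          X          B          E
  I             0.61    0.03436     0.1317      3.024
  C       8.5001e-05 -8.5001e-05 -5.6668e-05 -5.6668e-05
  E           0.6101    0.03427     0.1316      3.024
  solve Keq expr → x = -2.8334e-05; check Q = 2.8100e-05
Then remove 0.2195 M of J.
Step 2:
                   J          X          B          E
  I           0.3906    0.03427     0.1316      3.024
  C          0.01082   -0.01082  -0.007215  -0.007215
  E           0.4014    0.02345     0.1244      3.017
  solve Keq expr → x = -0.003608; check Q = 2.8100e-05
Then remove 0.02007 M of B.
Step 3:
                   J          X          B          E
  I           0.4014    0.02345     0.1044      3.017
  C        -0.002473   0.002473   0.001649   0.001649
  E           0.3989    0.02593      0.106      3.018
  solve Keq expr → x = 8.2449e-04; check Q = 2.8100e-05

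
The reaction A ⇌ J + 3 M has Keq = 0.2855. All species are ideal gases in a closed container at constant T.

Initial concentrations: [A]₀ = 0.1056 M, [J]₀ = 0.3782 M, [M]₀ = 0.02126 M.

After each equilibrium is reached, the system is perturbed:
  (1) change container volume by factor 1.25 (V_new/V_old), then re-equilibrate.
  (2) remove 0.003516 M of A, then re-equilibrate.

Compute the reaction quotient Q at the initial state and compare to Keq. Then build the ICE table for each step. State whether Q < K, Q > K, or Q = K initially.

Q₀ = 3.4415e-05; Q < K (proceeds forward)

Q₀ = 3.4415e-05 vs Keq = 0.2855 ⇒ Q<K, forward
Step 1:
                    A           J           M
  I            0.1056      0.3782     0.02126
  C          -0.07851     0.07851      0.2355
  E           0.02709      0.4567      0.2568
  solve Keq expr → x = 0.07851; check Q = 0.2855
Then change container volume by factor 1.25 (V_new/V_old).
Step 2:
                    A           J           M
  I           0.02167      0.3654      0.2054
  C         -0.006712    0.006712     0.02014
  E           0.01496      0.3721      0.2256
  solve Keq expr → x = 0.006712; check Q = 0.2855
Then remove 0.003516 M of A.
Step 3:
                    A           J           M
  I           0.01144      0.3721      0.2256
  C          0.002175   -0.002175   -0.006525
  E           0.01362      0.3699       0.219
  solve Keq expr → x = -0.002175; check Q = 0.2855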